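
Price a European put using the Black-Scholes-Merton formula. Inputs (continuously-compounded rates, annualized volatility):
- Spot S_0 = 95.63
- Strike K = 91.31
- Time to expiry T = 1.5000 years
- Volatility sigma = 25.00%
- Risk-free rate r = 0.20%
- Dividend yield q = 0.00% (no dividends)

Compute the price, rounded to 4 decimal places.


d1 = (ln(S/K) + (r - q + 0.5*sigma^2) * T) / (sigma * sqrt(T)) = 0.31386543
d2 = d1 - sigma * sqrt(T) = 0.00767921
exp(-rT) = 0.99700450; exp(-qT) = 1.00000000
P = K * exp(-rT) * N(-d2) - S_0 * exp(-qT) * N(-d1)
N(-d1) = 0.37681163; N(-d2) = 0.49693647
P = 91.3100 * 0.99700450 * 0.49693647 - 95.6300 * 1.00000000 * 0.37681163 = 9.2049

Answer: Price = 9.2049


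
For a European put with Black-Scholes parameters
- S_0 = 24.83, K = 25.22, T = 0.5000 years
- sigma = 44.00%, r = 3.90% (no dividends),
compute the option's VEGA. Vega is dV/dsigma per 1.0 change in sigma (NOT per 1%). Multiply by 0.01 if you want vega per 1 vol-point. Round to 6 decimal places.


Answer: Vega = 6.906090

Derivation:
d1 = 0.1681476430; d2 = -0.1429793407
phi(d1) = 0.3933421842; exp(-qT) = 1.0000000000; exp(-rT) = 0.9806888952
Vega = S * exp(-qT) * phi(d1) * sqrt(T) = 24.8300 * 1.0000000000 * 0.3933421842 * 0.7071067812 = 6.906090


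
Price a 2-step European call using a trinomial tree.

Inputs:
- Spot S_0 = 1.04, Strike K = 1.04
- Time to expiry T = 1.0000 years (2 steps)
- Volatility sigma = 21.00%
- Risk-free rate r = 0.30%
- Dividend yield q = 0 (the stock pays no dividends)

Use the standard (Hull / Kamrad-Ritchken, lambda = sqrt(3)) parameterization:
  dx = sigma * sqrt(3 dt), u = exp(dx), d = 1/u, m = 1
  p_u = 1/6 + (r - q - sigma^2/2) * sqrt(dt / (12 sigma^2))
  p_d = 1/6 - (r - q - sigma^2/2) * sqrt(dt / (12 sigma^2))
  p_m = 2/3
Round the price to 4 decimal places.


Answer: Price = V(0,0) = 0.0754

Derivation:
dt = T/N = 0.500000; dx = sigma*sqrt(3*dt) = 0.257196
u = exp(dx) = 1.293299; d = 1/u = 0.773216
p_u = 0.148150, p_m = 0.666667, p_d = 0.185184
Discount per step: exp(-r*dt) = 0.998501
Stock lattice S(k, j) with j the centered position index:
  k=0: S(0,+0) = 1.0400
  k=1: S(1,-1) = 0.8041; S(1,+0) = 1.0400; S(1,+1) = 1.3450
  k=2: S(2,-2) = 0.6218; S(2,-1) = 0.8041; S(2,+0) = 1.0400; S(2,+1) = 1.3450; S(2,+2) = 1.7395
Terminal payoffs V(N, j) = max(S_T - K, 0):
  V(2,-2) = 0.000000; V(2,-1) = 0.000000; V(2,+0) = 0.000000; V(2,+1) = 0.305031; V(2,+2) = 0.699528
Backward induction: V(k, j) = exp(-r*dt) * [p_u * V(k+1, j+1) + p_m * V(k+1, j) + p_d * V(k+1, j-1)]
  V(1,-1) = exp(-r*dt) * [p_u*0.000000 + p_m*0.000000 + p_d*0.000000] = 0.000000
  V(1,+0) = exp(-r*dt) * [p_u*0.305031 + p_m*0.000000 + p_d*0.000000] = 0.045123
  V(1,+1) = exp(-r*dt) * [p_u*0.699528 + p_m*0.305031 + p_d*0.000000] = 0.306529
  V(0,+0) = exp(-r*dt) * [p_u*0.306529 + p_m*0.045123 + p_d*0.000000] = 0.075381


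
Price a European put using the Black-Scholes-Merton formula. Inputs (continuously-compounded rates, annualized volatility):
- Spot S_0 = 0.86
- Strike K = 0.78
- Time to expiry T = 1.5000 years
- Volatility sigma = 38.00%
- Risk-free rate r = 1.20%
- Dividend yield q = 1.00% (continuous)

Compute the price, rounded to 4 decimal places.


d1 = (ln(S/K) + (r - q + 0.5*sigma^2) * T) / (sigma * sqrt(T)) = 0.44894091
d2 = d1 - sigma * sqrt(T) = -0.01646214
exp(-rT) = 0.98216103; exp(-qT) = 0.98511194
P = K * exp(-rT) * N(-d2) - S_0 * exp(-qT) * N(-d1)
N(-d1) = 0.32673714; N(-d2) = 0.50656715
P = 0.7800 * 0.98216103 * 0.50656715 - 0.8600 * 0.98511194 * 0.32673714 = 0.1113

Answer: Price = 0.1113


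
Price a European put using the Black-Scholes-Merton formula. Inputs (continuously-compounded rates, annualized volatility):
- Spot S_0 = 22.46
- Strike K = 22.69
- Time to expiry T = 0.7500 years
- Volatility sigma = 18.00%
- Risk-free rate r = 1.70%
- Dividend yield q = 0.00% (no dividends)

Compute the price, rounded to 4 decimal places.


Answer: Price = 1.3650

Derivation:
d1 = (ln(S/K) + (r - q + 0.5*sigma^2) * T) / (sigma * sqrt(T)) = 0.09437528
d2 = d1 - sigma * sqrt(T) = -0.06150929
exp(-rT) = 0.98733094; exp(-qT) = 1.00000000
P = K * exp(-rT) * N(-d2) - S_0 * exp(-qT) * N(-d1)
N(-d1) = 0.46240553; N(-d2) = 0.52452319
P = 22.6900 * 0.98733094 * 0.52452319 - 22.4600 * 1.00000000 * 0.46240553 = 1.3650


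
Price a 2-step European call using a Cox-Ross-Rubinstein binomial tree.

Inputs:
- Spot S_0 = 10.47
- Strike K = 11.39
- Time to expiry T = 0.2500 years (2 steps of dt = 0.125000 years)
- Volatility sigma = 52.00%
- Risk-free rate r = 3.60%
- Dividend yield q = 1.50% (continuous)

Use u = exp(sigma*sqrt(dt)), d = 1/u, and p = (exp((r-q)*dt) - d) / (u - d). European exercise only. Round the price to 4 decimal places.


dt = T/N = 0.125000
u = exp(sigma*sqrt(dt)) = 1.201833; d = 1/u = 0.832062
p = (exp((r-q)*dt) - d) / (u - d) = 0.461275
Discount per step: exp(-r*dt) = 0.995510
Stock lattice S(k, i) with i counting down-moves:
  k=0: S(0,0) = 10.4700
  k=1: S(1,0) = 12.5832; S(1,1) = 8.7117
  k=2: S(2,0) = 15.1229; S(2,1) = 10.4700; S(2,2) = 7.2487
Terminal payoffs V(N, i) = max(S_T - K, 0):
  V(2,0) = 3.732891; V(2,1) = 0.000000; V(2,2) = 0.000000
Backward induction: V(k, i) = exp(-r*dt) * [p * V(k+1, i) + (1-p) * V(k+1, i+1)].
  V(1,0) = exp(-r*dt) * [p*3.732891 + (1-p)*0.000000] = 1.714160
  V(1,1) = exp(-r*dt) * [p*0.000000 + (1-p)*0.000000] = 0.000000
  V(0,0) = exp(-r*dt) * [p*1.714160 + (1-p)*0.000000] = 0.787150

Answer: Price = V(0,0) = 0.7871


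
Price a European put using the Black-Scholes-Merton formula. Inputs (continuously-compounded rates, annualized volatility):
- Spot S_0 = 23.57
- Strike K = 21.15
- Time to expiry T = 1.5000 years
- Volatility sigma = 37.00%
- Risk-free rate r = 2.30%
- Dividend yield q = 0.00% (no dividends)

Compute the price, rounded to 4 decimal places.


Answer: Price = 2.5657

Derivation:
d1 = (ln(S/K) + (r - q + 0.5*sigma^2) * T) / (sigma * sqrt(T)) = 0.54177817
d2 = d1 - sigma * sqrt(T) = 0.08862256
exp(-rT) = 0.96608834; exp(-qT) = 1.00000000
P = K * exp(-rT) * N(-d2) - S_0 * exp(-qT) * N(-d1)
N(-d1) = 0.29398567; N(-d2) = 0.46469094
P = 21.1500 * 0.96608834 * 0.46469094 - 23.5700 * 1.00000000 * 0.29398567 = 2.5657


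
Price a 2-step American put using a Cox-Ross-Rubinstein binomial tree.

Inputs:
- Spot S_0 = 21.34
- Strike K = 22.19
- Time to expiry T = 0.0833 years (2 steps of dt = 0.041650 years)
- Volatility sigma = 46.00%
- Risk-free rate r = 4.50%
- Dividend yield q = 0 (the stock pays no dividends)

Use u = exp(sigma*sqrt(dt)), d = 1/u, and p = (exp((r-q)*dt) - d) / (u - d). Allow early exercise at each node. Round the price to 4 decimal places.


dt = T/N = 0.041650
u = exp(sigma*sqrt(dt)) = 1.098426; d = 1/u = 0.910394
p = (exp((r-q)*dt) - d) / (u - d) = 0.486525
Discount per step: exp(-r*dt) = 0.998128
Stock lattice S(k, i) with i counting down-moves:
  k=0: S(0,0) = 21.3400
  k=1: S(1,0) = 23.4404; S(1,1) = 19.4278
  k=2: S(2,0) = 25.7476; S(2,1) = 21.3400; S(2,2) = 17.6869
Terminal payoffs V(N, i) = max(K - S_T, 0):
  V(2,0) = 0.000000; V(2,1) = 0.850000; V(2,2) = 4.503059
Backward induction: V(k, i) = exp(-r*dt) * [p * V(k+1, i) + (1-p) * V(k+1, i+1)]; then take max(V_cont, immediate exercise) for American.
  V(1,0) = exp(-r*dt) * [p*0.000000 + (1-p)*0.850000] = 0.435637; exercise = 0.000000; V(1,0) = max -> 0.435637
  V(1,1) = exp(-r*dt) * [p*0.850000 + (1-p)*4.503059] = 2.720651; exercise = 2.762202; V(1,1) = max -> 2.762202
  V(0,0) = exp(-r*dt) * [p*0.435637 + (1-p)*2.762202] = 1.627218; exercise = 0.850000; V(0,0) = max -> 1.627218

Answer: Price = V(0,0) = 1.6272


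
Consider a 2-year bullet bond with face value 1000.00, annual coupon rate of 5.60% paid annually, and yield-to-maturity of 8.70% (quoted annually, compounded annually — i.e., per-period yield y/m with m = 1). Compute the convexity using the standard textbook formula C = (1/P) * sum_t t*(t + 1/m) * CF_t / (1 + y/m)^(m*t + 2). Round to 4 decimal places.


Answer: Convexity = 4.8935

Derivation:
Coupon per period c = face * coupon_rate / m = 56.000000
Periods per year m = 1; per-period yield y/m = 0.087000
Number of cashflows N = 2
Cashflows (t years, CF_t, discount factor 1/(1+y/m)^(m*t), PV):
  t = 1.0000: CF_t = 56.000000, DF = 0.919963, PV = 51.517939
  t = 2.0000: CF_t = 1056.000000, DF = 0.846332, PV = 893.726900
Price P = sum_t PV_t = 945.244840
Convexity numerator sum_t t*(t + 1/m) * CF_t / (1+y/m)^(m*t + 2):
  t = 1.0000: term = 87.202591
  t = 2.0000: term = 4538.339617
Convexity = (1/P) * sum = 4625.542208 / 945.244840 = 4.893486


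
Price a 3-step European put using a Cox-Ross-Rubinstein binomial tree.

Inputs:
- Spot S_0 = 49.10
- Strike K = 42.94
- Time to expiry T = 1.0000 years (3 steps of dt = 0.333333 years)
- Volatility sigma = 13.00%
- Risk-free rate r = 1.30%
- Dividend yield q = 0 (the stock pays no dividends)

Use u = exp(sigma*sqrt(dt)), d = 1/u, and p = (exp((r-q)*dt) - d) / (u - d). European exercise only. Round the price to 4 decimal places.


Answer: Price = V(0,0) = 0.4339

Derivation:
dt = T/N = 0.333333
u = exp(sigma*sqrt(dt)) = 1.077944; d = 1/u = 0.927692
p = (exp((r-q)*dt) - d) / (u - d) = 0.510148
Discount per step: exp(-r*dt) = 0.995676
Stock lattice S(k, i) with i counting down-moves:
  k=0: S(0,0) = 49.1000
  k=1: S(1,0) = 52.9271; S(1,1) = 45.5497
  k=2: S(2,0) = 57.0524; S(2,1) = 49.1000; S(2,2) = 42.2561
  k=3: S(3,0) = 61.4993; S(3,1) = 52.9271; S(3,2) = 45.5497; S(3,3) = 39.2006
Terminal payoffs V(N, i) = max(K - S_T, 0):
  V(3,0) = 0.000000; V(3,1) = 0.000000; V(3,2) = 0.000000; V(3,3) = 3.739385
Backward induction: V(k, i) = exp(-r*dt) * [p * V(k+1, i) + (1-p) * V(k+1, i+1)].
  V(2,0) = exp(-r*dt) * [p*0.000000 + (1-p)*0.000000] = 0.000000
  V(2,1) = exp(-r*dt) * [p*0.000000 + (1-p)*0.000000] = 0.000000
  V(2,2) = exp(-r*dt) * [p*0.000000 + (1-p)*3.739385] = 1.823825
  V(1,0) = exp(-r*dt) * [p*0.000000 + (1-p)*0.000000] = 0.000000
  V(1,1) = exp(-r*dt) * [p*0.000000 + (1-p)*1.823825] = 0.889542
  V(0,0) = exp(-r*dt) * [p*0.000000 + (1-p)*0.889542] = 0.433860


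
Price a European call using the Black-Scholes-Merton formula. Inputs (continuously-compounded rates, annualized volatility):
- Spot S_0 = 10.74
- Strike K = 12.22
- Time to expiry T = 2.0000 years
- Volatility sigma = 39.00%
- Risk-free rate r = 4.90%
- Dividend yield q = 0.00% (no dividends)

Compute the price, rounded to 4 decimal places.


d1 = (ln(S/K) + (r - q + 0.5*sigma^2) * T) / (sigma * sqrt(T)) = 0.21938647
d2 = d1 - sigma * sqrt(T) = -0.33215682
exp(-rT) = 0.90664890; exp(-qT) = 1.00000000
C = S_0 * exp(-qT) * N(d1) - K * exp(-rT) * N(d2)
N(d1) = 0.58682550; N(d2) = 0.36988542
C = 10.7400 * 1.00000000 * 0.58682550 - 12.2200 * 0.90664890 * 0.36988542 = 2.2045

Answer: Price = 2.2045


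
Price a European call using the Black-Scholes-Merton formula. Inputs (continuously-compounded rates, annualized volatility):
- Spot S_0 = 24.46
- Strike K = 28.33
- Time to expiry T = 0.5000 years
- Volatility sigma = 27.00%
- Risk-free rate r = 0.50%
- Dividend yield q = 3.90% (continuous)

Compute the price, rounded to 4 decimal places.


d1 = (ln(S/K) + (r - q + 0.5*sigma^2) * T) / (sigma * sqrt(T)) = -0.76292728
d2 = d1 - sigma * sqrt(T) = -0.95384611
exp(-rT) = 0.99750312; exp(-qT) = 0.98068890
C = S_0 * exp(-qT) * N(d1) - K * exp(-rT) * N(d2)
N(d1) = 0.22275338; N(d2) = 0.17008077
C = 24.4600 * 0.98068890 * 0.22275338 - 28.3300 * 0.99750312 * 0.17008077 = 0.5370

Answer: Price = 0.5370


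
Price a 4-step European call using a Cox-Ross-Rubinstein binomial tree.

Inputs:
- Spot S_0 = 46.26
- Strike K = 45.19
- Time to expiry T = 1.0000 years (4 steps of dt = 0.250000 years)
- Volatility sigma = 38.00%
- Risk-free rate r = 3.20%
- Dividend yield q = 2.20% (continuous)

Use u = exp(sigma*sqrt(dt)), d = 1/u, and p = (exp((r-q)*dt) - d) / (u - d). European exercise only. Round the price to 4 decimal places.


Answer: Price = V(0,0) = 7.2521

Derivation:
dt = T/N = 0.250000
u = exp(sigma*sqrt(dt)) = 1.209250; d = 1/u = 0.826959
p = (exp((r-q)*dt) - d) / (u - d) = 0.459190
Discount per step: exp(-r*dt) = 0.992032
Stock lattice S(k, i) with i counting down-moves:
  k=0: S(0,0) = 46.2600
  k=1: S(1,0) = 55.9399; S(1,1) = 38.2551
  k=2: S(2,0) = 67.6453; S(2,1) = 46.2600; S(2,2) = 31.6354
  k=3: S(3,0) = 81.8000; S(3,1) = 55.9399; S(3,2) = 38.2551; S(3,3) = 26.1612
  k=4: S(4,0) = 98.9167; S(4,1) = 67.6453; S(4,2) = 46.2600; S(4,3) = 31.6354; S(4,4) = 21.6342
Terminal payoffs V(N, i) = max(S_T - K, 0):
  V(4,0) = 53.726658; V(4,1) = 22.455285; V(4,2) = 1.070000; V(4,3) = 0.000000; V(4,4) = 0.000000
Backward induction: V(k, i) = exp(-r*dt) * [p * V(k+1, i) + (1-p) * V(k+1, i+1)].
  V(3,0) = exp(-r*dt) * [p*53.726658 + (1-p)*22.455285] = 36.521446
  V(3,1) = exp(-r*dt) * [p*22.455285 + (1-p)*1.070000] = 10.803139
  V(3,2) = exp(-r*dt) * [p*1.070000 + (1-p)*0.000000] = 0.487418
  V(3,3) = exp(-r*dt) * [p*0.000000 + (1-p)*0.000000] = 0.000000
  V(2,0) = exp(-r*dt) * [p*36.521446 + (1-p)*10.803139] = 22.432551
  V(2,1) = exp(-r*dt) * [p*10.803139 + (1-p)*0.487418] = 5.182668
  V(2,2) = exp(-r*dt) * [p*0.487418 + (1-p)*0.000000] = 0.222034
  V(1,0) = exp(-r*dt) * [p*22.432551 + (1-p)*5.182668] = 12.999232
  V(1,1) = exp(-r*dt) * [p*5.182668 + (1-p)*0.222034] = 2.479989
  V(0,0) = exp(-r*dt) * [p*12.999232 + (1-p)*2.479989] = 7.252072


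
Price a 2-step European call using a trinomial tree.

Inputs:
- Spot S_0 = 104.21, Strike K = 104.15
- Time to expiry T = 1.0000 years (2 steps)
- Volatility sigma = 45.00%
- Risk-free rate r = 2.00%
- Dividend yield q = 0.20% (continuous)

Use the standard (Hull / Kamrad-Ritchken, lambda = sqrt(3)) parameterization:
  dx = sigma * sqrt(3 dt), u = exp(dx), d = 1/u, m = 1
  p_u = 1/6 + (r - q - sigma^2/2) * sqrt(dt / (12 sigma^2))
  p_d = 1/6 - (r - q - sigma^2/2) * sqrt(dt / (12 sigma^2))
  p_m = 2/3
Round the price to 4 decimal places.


dt = T/N = 0.500000; dx = sigma*sqrt(3*dt) = 0.551135
u = exp(dx) = 1.735222; d = 1/u = 0.576295
p_u = 0.128904, p_m = 0.666667, p_d = 0.204430
Discount per step: exp(-r*dt) = 0.990050
Stock lattice S(k, j) with j the centered position index:
  k=0: S(0,+0) = 104.2100
  k=1: S(1,-1) = 60.0557; S(1,+0) = 104.2100; S(1,+1) = 180.8275
  k=2: S(2,-2) = 34.6098; S(2,-1) = 60.0557; S(2,+0) = 104.2100; S(2,+1) = 180.8275; S(2,+2) = 313.7757
Terminal payoffs V(N, j) = max(S_T - K, 0):
  V(2,-2) = 0.000000; V(2,-1) = 0.000000; V(2,+0) = 0.060000; V(2,+1) = 76.677454; V(2,+2) = 209.625725
Backward induction: V(k, j) = exp(-r*dt) * [p_u * V(k+1, j+1) + p_m * V(k+1, j) + p_d * V(k+1, j-1)]
  V(1,-1) = exp(-r*dt) * [p_u*0.060000 + p_m*0.000000 + p_d*0.000000] = 0.007657
  V(1,+0) = exp(-r*dt) * [p_u*76.677454 + p_m*0.060000 + p_d*0.000000] = 9.825262
  V(1,+1) = exp(-r*dt) * [p_u*209.625725 + p_m*76.677454 + p_d*0.060000] = 77.374474
  V(0,+0) = exp(-r*dt) * [p_u*77.374474 + p_m*9.825262 + p_d*0.007657] = 16.361164

Answer: Price = V(0,0) = 16.3612


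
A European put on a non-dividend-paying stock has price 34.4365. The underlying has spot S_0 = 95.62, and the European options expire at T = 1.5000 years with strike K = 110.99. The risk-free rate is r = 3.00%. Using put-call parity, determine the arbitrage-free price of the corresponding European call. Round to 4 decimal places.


Put-call parity: C - P = S_0 * exp(-qT) - K * exp(-rT).
S_0 * exp(-qT) = 95.6200 * 1.00000000 = 95.62000000
K * exp(-rT) = 110.9900 * 0.95599748 = 106.10616051
C = P + S*exp(-qT) - K*exp(-rT)
C = 34.4365 + 95.62000000 - 106.10616051 = 23.9503

Answer: Call price = 23.9503


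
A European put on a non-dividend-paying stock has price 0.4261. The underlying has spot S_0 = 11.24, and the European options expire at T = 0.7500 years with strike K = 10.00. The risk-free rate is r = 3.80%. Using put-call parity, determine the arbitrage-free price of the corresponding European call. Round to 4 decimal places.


Answer: Call price = 1.9471

Derivation:
Put-call parity: C - P = S_0 * exp(-qT) - K * exp(-rT).
S_0 * exp(-qT) = 11.2400 * 1.00000000 = 11.24000000
K * exp(-rT) = 10.0000 * 0.97190229 = 9.71902294
C = P + S*exp(-qT) - K*exp(-rT)
C = 0.4261 + 11.24000000 - 9.71902294 = 1.9471


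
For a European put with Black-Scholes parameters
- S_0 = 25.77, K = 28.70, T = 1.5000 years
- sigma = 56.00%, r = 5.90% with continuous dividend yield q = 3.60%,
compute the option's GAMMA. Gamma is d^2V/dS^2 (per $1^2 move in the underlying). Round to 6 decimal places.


d1 = 0.2362210660; d2 = -0.4496360620
phi(d1) = 0.3879655511; exp(-qT) = 0.9474321065; exp(-rT) = 0.9153031107
Gamma = exp(-qT) * phi(d1) / (S * sigma * sqrt(T)) = 0.9474321065 * 0.3879655511 / (25.7700 * 0.5600 * 1.2247448714) = 0.020797

Answer: Gamma = 0.020797


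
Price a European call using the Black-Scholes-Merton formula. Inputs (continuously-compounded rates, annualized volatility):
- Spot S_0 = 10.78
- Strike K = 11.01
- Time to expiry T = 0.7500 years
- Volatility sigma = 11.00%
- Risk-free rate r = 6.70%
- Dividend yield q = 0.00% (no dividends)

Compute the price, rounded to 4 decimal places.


d1 = (ln(S/K) + (r - q + 0.5*sigma^2) * T) / (sigma * sqrt(T)) = 0.35350753
d2 = d1 - sigma * sqrt(T) = 0.25824473
exp(-rT) = 0.95099165; exp(-qT) = 1.00000000
C = S_0 * exp(-qT) * N(d1) - K * exp(-rT) * N(d2)
N(d1) = 0.63814601; N(d2) = 0.60189098
C = 10.7800 * 1.00000000 * 0.63814601 - 11.0100 * 0.95099165 * 0.60189098 = 0.5772

Answer: Price = 0.5772


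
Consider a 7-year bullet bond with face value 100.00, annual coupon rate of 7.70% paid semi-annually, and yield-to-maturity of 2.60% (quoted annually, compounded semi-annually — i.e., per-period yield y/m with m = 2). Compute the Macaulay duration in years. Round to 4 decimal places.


Coupon per period c = face * coupon_rate / m = 3.850000
Periods per year m = 2; per-period yield y/m = 0.013000
Number of cashflows N = 14
Cashflows (t years, CF_t, discount factor 1/(1+y/m)^(m*t), PV):
  t = 0.5000: CF_t = 3.850000, DF = 0.987167, PV = 3.800592
  t = 1.0000: CF_t = 3.850000, DF = 0.974498, PV = 3.751819
  t = 1.5000: CF_t = 3.850000, DF = 0.961992, PV = 3.703671
  t = 2.0000: CF_t = 3.850000, DF = 0.949647, PV = 3.656141
  t = 2.5000: CF_t = 3.850000, DF = 0.937460, PV = 3.609221
  t = 3.0000: CF_t = 3.850000, DF = 0.925429, PV = 3.562903
  t = 3.5000: CF_t = 3.850000, DF = 0.913553, PV = 3.517180
  t = 4.0000: CF_t = 3.850000, DF = 0.901829, PV = 3.472044
  t = 4.5000: CF_t = 3.850000, DF = 0.890256, PV = 3.427486
  t = 5.0000: CF_t = 3.850000, DF = 0.878831, PV = 3.383501
  t = 5.5000: CF_t = 3.850000, DF = 0.867553, PV = 3.340080
  t = 6.0000: CF_t = 3.850000, DF = 0.856420, PV = 3.297216
  t = 6.5000: CF_t = 3.850000, DF = 0.845429, PV = 3.254902
  t = 7.0000: CF_t = 103.850000, DF = 0.834580, PV = 86.671091
Price P = sum_t PV_t = 132.447848
Macaulay numerator sum_t t * PV_t:
  t * PV_t at t = 0.5000: 1.900296
  t * PV_t at t = 1.0000: 3.751819
  t * PV_t at t = 1.5000: 5.555506
  t * PV_t at t = 2.0000: 7.312282
  t * PV_t at t = 2.5000: 9.023053
  t * PV_t at t = 3.0000: 10.688710
  t * PV_t at t = 3.5000: 12.310130
  t * PV_t at t = 4.0000: 13.888174
  t * PV_t at t = 4.5000: 15.423688
  t * PV_t at t = 5.0000: 16.917504
  t * PV_t at t = 5.5000: 18.370438
  t * PV_t at t = 6.0000: 19.783295
  t * PV_t at t = 6.5000: 21.156864
  t * PV_t at t = 7.0000: 606.697640
Macaulay duration D = (sum_t t * PV_t) / P = 762.779402 / 132.447848 = 5.759092

Answer: Macaulay duration = 5.7591 years


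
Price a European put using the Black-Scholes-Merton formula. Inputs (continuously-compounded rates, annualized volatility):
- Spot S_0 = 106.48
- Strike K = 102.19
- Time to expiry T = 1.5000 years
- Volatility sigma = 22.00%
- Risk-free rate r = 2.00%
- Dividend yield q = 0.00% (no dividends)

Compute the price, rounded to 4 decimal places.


Answer: Price = 7.7437

Derivation:
d1 = (ln(S/K) + (r - q + 0.5*sigma^2) * T) / (sigma * sqrt(T)) = 0.39868544
d2 = d1 - sigma * sqrt(T) = 0.12924157
exp(-rT) = 0.97044553; exp(-qT) = 1.00000000
P = K * exp(-rT) * N(-d2) - S_0 * exp(-qT) * N(-d1)
N(-d1) = 0.34506250; N(-d2) = 0.44858325
P = 102.1900 * 0.97044553 * 0.44858325 - 106.4800 * 1.00000000 * 0.34506250 = 7.7437


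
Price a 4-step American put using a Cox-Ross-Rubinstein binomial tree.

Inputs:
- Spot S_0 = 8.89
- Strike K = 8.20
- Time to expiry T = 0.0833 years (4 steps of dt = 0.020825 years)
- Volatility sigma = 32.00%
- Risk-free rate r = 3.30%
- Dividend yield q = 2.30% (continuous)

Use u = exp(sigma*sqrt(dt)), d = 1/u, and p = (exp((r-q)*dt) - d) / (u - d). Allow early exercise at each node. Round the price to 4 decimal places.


dt = T/N = 0.020825
u = exp(sigma*sqrt(dt)) = 1.047262; d = 1/u = 0.954871
p = (exp((r-q)*dt) - d) / (u - d) = 0.490712
Discount per step: exp(-r*dt) = 0.999313
Stock lattice S(k, i) with i counting down-moves:
  k=0: S(0,0) = 8.8900
  k=1: S(1,0) = 9.3102; S(1,1) = 8.4888
  k=2: S(2,0) = 9.7502; S(2,1) = 8.8900; S(2,2) = 8.1057
  k=3: S(3,0) = 10.2110; S(3,1) = 9.3102; S(3,2) = 8.4888; S(3,3) = 7.7399
  k=4: S(4,0) = 10.6936; S(4,1) = 9.7502; S(4,2) = 8.8900; S(4,3) = 8.1057; S(4,4) = 7.3906
Terminal payoffs V(N, i) = max(K - S_T, 0):
  V(4,0) = 0.000000; V(4,1) = 0.000000; V(4,2) = 0.000000; V(4,3) = 0.094284; V(4,4) = 0.809378
Backward induction: V(k, i) = exp(-r*dt) * [p * V(k+1, i) + (1-p) * V(k+1, i+1)]; then take max(V_cont, immediate exercise) for American.
  V(3,0) = exp(-r*dt) * [p*0.000000 + (1-p)*0.000000] = 0.000000; exercise = 0.000000; V(3,0) = max -> 0.000000
  V(3,1) = exp(-r*dt) * [p*0.000000 + (1-p)*0.000000] = 0.000000; exercise = 0.000000; V(3,1) = max -> 0.000000
  V(3,2) = exp(-r*dt) * [p*0.000000 + (1-p)*0.094284] = 0.047985; exercise = 0.000000; V(3,2) = max -> 0.047985
  V(3,3) = exp(-r*dt) * [p*0.094284 + (1-p)*0.809378] = 0.458158; exercise = 0.460085; V(3,3) = max -> 0.460085
  V(2,0) = exp(-r*dt) * [p*0.000000 + (1-p)*0.000000] = 0.000000; exercise = 0.000000; V(2,0) = max -> 0.000000
  V(2,1) = exp(-r*dt) * [p*0.000000 + (1-p)*0.047985] = 0.024421; exercise = 0.000000; V(2,1) = max -> 0.024421
  V(2,2) = exp(-r*dt) * [p*0.047985 + (1-p)*0.460085] = 0.257686; exercise = 0.094284; V(2,2) = max -> 0.257686
  V(1,0) = exp(-r*dt) * [p*0.000000 + (1-p)*0.024421] = 0.012429; exercise = 0.000000; V(1,0) = max -> 0.012429
  V(1,1) = exp(-r*dt) * [p*0.024421 + (1-p)*0.257686] = 0.143122; exercise = 0.000000; V(1,1) = max -> 0.143122
  V(0,0) = exp(-r*dt) * [p*0.012429 + (1-p)*0.143122] = 0.078935; exercise = 0.000000; V(0,0) = max -> 0.078935

Answer: Price = V(0,0) = 0.0789


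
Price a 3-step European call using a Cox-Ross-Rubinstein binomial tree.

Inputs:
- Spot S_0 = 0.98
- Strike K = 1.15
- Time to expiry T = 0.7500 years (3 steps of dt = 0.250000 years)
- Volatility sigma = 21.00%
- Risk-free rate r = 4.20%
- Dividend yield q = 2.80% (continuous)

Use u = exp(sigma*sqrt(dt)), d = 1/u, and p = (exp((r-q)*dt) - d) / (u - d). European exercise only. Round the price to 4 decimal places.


dt = T/N = 0.250000
u = exp(sigma*sqrt(dt)) = 1.110711; d = 1/u = 0.900325
p = (exp((r-q)*dt) - d) / (u - d) = 0.490439
Discount per step: exp(-r*dt) = 0.989555
Stock lattice S(k, i) with i counting down-moves:
  k=0: S(0,0) = 0.9800
  k=1: S(1,0) = 1.0885; S(1,1) = 0.8823
  k=2: S(2,0) = 1.2090; S(2,1) = 0.9800; S(2,2) = 0.7944
  k=3: S(3,0) = 1.3429; S(3,1) = 1.0885; S(3,2) = 0.8823; S(3,3) = 0.7152
Terminal payoffs V(N, i) = max(S_T - K, 0):
  V(3,0) = 0.192854; V(3,1) = 0.000000; V(3,2) = 0.000000; V(3,3) = 0.000000
Backward induction: V(k, i) = exp(-r*dt) * [p * V(k+1, i) + (1-p) * V(k+1, i+1)].
  V(2,0) = exp(-r*dt) * [p*0.192854 + (1-p)*0.000000] = 0.093595
  V(2,1) = exp(-r*dt) * [p*0.000000 + (1-p)*0.000000] = 0.000000
  V(2,2) = exp(-r*dt) * [p*0.000000 + (1-p)*0.000000] = 0.000000
  V(1,0) = exp(-r*dt) * [p*0.093595 + (1-p)*0.000000] = 0.045423
  V(1,1) = exp(-r*dt) * [p*0.000000 + (1-p)*0.000000] = 0.000000
  V(0,0) = exp(-r*dt) * [p*0.045423 + (1-p)*0.000000] = 0.022045

Answer: Price = V(0,0) = 0.0220


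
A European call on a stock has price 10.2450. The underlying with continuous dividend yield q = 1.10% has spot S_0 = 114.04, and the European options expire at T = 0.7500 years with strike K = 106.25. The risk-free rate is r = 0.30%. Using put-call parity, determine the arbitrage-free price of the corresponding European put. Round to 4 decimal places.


Answer: Put price = 3.1532

Derivation:
Put-call parity: C - P = S_0 * exp(-qT) - K * exp(-rT).
S_0 * exp(-qT) = 114.0400 * 0.99178394 = 113.10304027
K * exp(-rT) = 106.2500 * 0.99775253 = 106.01120624
P = C - S*exp(-qT) + K*exp(-rT)
P = 10.2450 - 113.10304027 + 106.01120624 = 3.1532


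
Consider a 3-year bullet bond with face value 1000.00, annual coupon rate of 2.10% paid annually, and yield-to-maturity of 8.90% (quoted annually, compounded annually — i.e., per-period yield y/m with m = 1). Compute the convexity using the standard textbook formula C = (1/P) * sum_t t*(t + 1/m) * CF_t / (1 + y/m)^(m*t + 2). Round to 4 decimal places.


Answer: Convexity = 9.8140

Derivation:
Coupon per period c = face * coupon_rate / m = 21.000000
Periods per year m = 1; per-period yield y/m = 0.089000
Number of cashflows N = 3
Cashflows (t years, CF_t, discount factor 1/(1+y/m)^(m*t), PV):
  t = 1.0000: CF_t = 21.000000, DF = 0.918274, PV = 19.283747
  t = 2.0000: CF_t = 21.000000, DF = 0.843226, PV = 17.707756
  t = 3.0000: CF_t = 1021.000000, DF = 0.774313, PV = 790.573227
Price P = sum_t PV_t = 827.564730
Convexity numerator sum_t t*(t + 1/m) * CF_t / (1+y/m)^(m*t + 2):
  t = 1.0000: term = 32.521132
  t = 2.0000: term = 89.589895
  t = 3.0000: term = 7999.587431
Convexity = (1/P) * sum = 8121.698457 / 827.564730 = 9.813974


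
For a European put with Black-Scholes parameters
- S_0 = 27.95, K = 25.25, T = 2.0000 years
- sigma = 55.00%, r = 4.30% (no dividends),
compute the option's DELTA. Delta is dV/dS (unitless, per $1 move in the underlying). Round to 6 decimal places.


Answer: Delta = -0.264320

Derivation:
d1 = 0.6300849100; d2 = -0.1477325493
phi(d1) = 0.3271154769; exp(-qT) = 1.0000000000; exp(-rT) = 0.9175942312
N(-d1) = 0.2643195160
Delta = -exp(-qT) * N(-d1) = -1.0000000000 * 0.2643195160 = -0.264320


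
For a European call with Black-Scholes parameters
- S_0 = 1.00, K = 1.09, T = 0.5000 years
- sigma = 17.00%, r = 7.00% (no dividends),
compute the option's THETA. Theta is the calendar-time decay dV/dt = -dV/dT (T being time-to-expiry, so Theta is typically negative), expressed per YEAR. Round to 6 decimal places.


Answer: Theta = -0.067955

Derivation:
d1 = -0.3656382302; d2 = -0.4858463830
phi(d1) = 0.3731464941; exp(-qT) = 1.0000000000; exp(-rT) = 0.9656054163
Theta = -S*exp(-qT)*phi(d1)*sigma/(2*sqrt(T)) - r*K*exp(-rT)*N(d2) + q*S*exp(-qT)*N(d1)
N(d1) = 0.3573175220; N(d2) = 0.3135380428; sqrt(T) = 0.7071067812
Term 1 = -1.0000 * 1.0000000000 * 0.3731464941 * 0.1700 / (2 * 0.7071067812) = -0.0448552508
Term 2 = -0.0700 * 1.0900 * 0.9656054163 * 0.3135380428 = -0.0231001327
Term 3 = 0 (no dividend yield, q = 0)
Theta = -0.0448552508 + (-0.0231001327) + (0.0000000000) = -0.067955


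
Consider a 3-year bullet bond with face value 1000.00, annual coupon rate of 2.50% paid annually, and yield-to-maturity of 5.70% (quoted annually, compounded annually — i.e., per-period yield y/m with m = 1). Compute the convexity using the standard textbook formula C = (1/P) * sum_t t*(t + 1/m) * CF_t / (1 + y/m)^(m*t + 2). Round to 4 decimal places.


Answer: Convexity = 10.3776

Derivation:
Coupon per period c = face * coupon_rate / m = 25.000000
Periods per year m = 1; per-period yield y/m = 0.057000
Number of cashflows N = 3
Cashflows (t years, CF_t, discount factor 1/(1+y/m)^(m*t), PV):
  t = 1.0000: CF_t = 25.000000, DF = 0.946074, PV = 23.651845
  t = 2.0000: CF_t = 25.000000, DF = 0.895056, PV = 22.376391
  t = 3.0000: CF_t = 1025.000000, DF = 0.846789, PV = 867.958386
Price P = sum_t PV_t = 913.986621
Convexity numerator sum_t t*(t + 1/m) * CF_t / (1+y/m)^(m*t + 2):
  t = 1.0000: term = 42.339433
  t = 2.0000: term = 120.168685
  t = 3.0000: term = 9322.452408
Convexity = (1/P) * sum = 9484.960526 / 913.986621 = 10.377570


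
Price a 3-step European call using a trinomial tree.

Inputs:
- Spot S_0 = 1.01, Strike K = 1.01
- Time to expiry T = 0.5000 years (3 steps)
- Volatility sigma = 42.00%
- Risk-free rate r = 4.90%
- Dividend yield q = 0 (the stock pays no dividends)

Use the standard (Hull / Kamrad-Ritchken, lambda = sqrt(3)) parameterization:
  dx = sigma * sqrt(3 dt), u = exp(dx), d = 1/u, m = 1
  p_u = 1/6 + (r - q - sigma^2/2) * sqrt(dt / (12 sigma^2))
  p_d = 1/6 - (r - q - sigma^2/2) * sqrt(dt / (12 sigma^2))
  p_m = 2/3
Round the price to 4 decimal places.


Answer: Price = V(0,0) = 0.1192

Derivation:
dt = T/N = 0.166667; dx = sigma*sqrt(3*dt) = 0.296985
u = exp(dx) = 1.345795; d = 1/u = 0.743055
p_u = 0.155667, p_m = 0.666667, p_d = 0.177666
Discount per step: exp(-r*dt) = 0.991867
Stock lattice S(k, j) with j the centered position index:
  k=0: S(0,+0) = 1.0100
  k=1: S(1,-1) = 0.7505; S(1,+0) = 1.0100; S(1,+1) = 1.3593
  k=2: S(2,-2) = 0.5577; S(2,-1) = 0.7505; S(2,+0) = 1.0100; S(2,+1) = 1.3593; S(2,+2) = 1.8293
  k=3: S(3,-3) = 0.4144; S(3,-2) = 0.5577; S(3,-1) = 0.7505; S(3,+0) = 1.0100; S(3,+1) = 1.3593; S(3,+2) = 1.8293; S(3,+3) = 2.4618
Terminal payoffs V(N, j) = max(S_T - K, 0):
  V(3,-3) = 0.000000; V(3,-2) = 0.000000; V(3,-1) = 0.000000; V(3,+0) = 0.000000; V(3,+1) = 0.349253; V(3,+2) = 0.819276; V(3,+3) = 1.451830
Backward induction: V(k, j) = exp(-r*dt) * [p_u * V(k+1, j+1) + p_m * V(k+1, j) + p_d * V(k+1, j-1)]
  V(2,-2) = exp(-r*dt) * [p_u*0.000000 + p_m*0.000000 + p_d*0.000000] = 0.000000
  V(2,-1) = exp(-r*dt) * [p_u*0.000000 + p_m*0.000000 + p_d*0.000000] = 0.000000
  V(2,+0) = exp(-r*dt) * [p_u*0.349253 + p_m*0.000000 + p_d*0.000000] = 0.053925
  V(2,+1) = exp(-r*dt) * [p_u*0.819276 + p_m*0.349253 + p_d*0.000000] = 0.357439
  V(2,+2) = exp(-r*dt) * [p_u*1.451830 + p_m*0.819276 + p_d*0.349253] = 0.827451
  V(1,-1) = exp(-r*dt) * [p_u*0.053925 + p_m*0.000000 + p_d*0.000000] = 0.008326
  V(1,+0) = exp(-r*dt) * [p_u*0.357439 + p_m*0.053925 + p_d*0.000000] = 0.090847
  V(1,+1) = exp(-r*dt) * [p_u*0.827451 + p_m*0.357439 + p_d*0.053925] = 0.373616
  V(0,+0) = exp(-r*dt) * [p_u*0.373616 + p_m*0.090847 + p_d*0.008326] = 0.119226


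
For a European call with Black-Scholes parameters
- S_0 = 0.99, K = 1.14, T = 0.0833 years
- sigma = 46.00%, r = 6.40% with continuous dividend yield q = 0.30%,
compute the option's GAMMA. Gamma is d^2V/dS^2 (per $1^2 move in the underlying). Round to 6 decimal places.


d1 = -0.9579717180; d2 = -1.0907357191
phi(d1) = 0.2521342893; exp(-qT) = 0.9997501312; exp(-rT) = 0.9946829856
Gamma = exp(-qT) * phi(d1) / (S * sigma * sqrt(T)) = 0.9997501312 * 0.2521342893 / (0.9900 * 0.4600 * 0.2886173938) = 1.917820

Answer: Gamma = 1.917820


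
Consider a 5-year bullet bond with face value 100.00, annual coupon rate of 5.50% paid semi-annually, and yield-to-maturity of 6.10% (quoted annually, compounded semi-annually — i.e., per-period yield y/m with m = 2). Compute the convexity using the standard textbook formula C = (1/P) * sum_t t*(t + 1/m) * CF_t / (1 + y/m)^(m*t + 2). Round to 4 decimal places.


Coupon per period c = face * coupon_rate / m = 2.750000
Periods per year m = 2; per-period yield y/m = 0.030500
Number of cashflows N = 10
Cashflows (t years, CF_t, discount factor 1/(1+y/m)^(m*t), PV):
  t = 0.5000: CF_t = 2.750000, DF = 0.970403, PV = 2.668607
  t = 1.0000: CF_t = 2.750000, DF = 0.941681, PV = 2.589624
  t = 1.5000: CF_t = 2.750000, DF = 0.913810, PV = 2.512978
  t = 2.0000: CF_t = 2.750000, DF = 0.886764, PV = 2.438601
  t = 2.5000: CF_t = 2.750000, DF = 0.860518, PV = 2.366425
  t = 3.0000: CF_t = 2.750000, DF = 0.835049, PV = 2.296385
  t = 3.5000: CF_t = 2.750000, DF = 0.810334, PV = 2.228418
  t = 4.0000: CF_t = 2.750000, DF = 0.786350, PV = 2.162463
  t = 4.5000: CF_t = 2.750000, DF = 0.763076, PV = 2.098460
  t = 5.0000: CF_t = 102.750000, DF = 0.740491, PV = 76.085495
Price P = sum_t PV_t = 97.447457
Convexity numerator sum_t t*(t + 1/m) * CF_t / (1+y/m)^(m*t + 2):
  t = 0.5000: term = 1.256489
  t = 1.0000: term = 3.657901
  t = 1.5000: term = 7.099274
  t = 2.0000: term = 11.481925
  t = 2.5000: term = 16.713137
  t = 3.0000: term = 22.705864
  t = 3.5000: term = 29.378442
  t = 4.0000: term = 36.654326
  t = 4.5000: term = 44.461822
  t = 5.0000: term = 1970.328190
Convexity = (1/P) * sum = 2143.737371 / 97.447457 = 21.998905

Answer: Convexity = 21.9989


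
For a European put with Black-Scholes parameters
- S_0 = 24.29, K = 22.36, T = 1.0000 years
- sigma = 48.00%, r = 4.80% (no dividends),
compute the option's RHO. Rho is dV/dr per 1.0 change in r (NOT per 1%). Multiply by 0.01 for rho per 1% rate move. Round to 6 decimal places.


d1 = 0.5124814473; d2 = 0.0324814473
phi(d1) = 0.3498477741; exp(-qT) = 1.0000000000; exp(-rT) = 0.9531337871
N(-d2) = 0.4870440555
Rho = -K*T*exp(-rT)*N(-d2) = -22.3600 * 1.0000 * 0.9531337871 * 0.4870440555 = -10.379918

Answer: Rho = -10.379918


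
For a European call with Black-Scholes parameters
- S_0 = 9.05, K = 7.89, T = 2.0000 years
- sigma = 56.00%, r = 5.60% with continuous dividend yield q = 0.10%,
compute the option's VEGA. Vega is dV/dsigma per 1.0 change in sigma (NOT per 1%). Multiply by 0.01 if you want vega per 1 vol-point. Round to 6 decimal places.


d1 = 0.7080773141; d2 = -0.0838822808
phi(d1) = 0.3104832654; exp(-qT) = 0.9980019987; exp(-rT) = 0.8940442575
Vega = S * exp(-qT) * phi(d1) * sqrt(T) = 9.0500 * 0.9980019987 * 0.3104832654 * 1.4142135624 = 3.965822

Answer: Vega = 3.965822


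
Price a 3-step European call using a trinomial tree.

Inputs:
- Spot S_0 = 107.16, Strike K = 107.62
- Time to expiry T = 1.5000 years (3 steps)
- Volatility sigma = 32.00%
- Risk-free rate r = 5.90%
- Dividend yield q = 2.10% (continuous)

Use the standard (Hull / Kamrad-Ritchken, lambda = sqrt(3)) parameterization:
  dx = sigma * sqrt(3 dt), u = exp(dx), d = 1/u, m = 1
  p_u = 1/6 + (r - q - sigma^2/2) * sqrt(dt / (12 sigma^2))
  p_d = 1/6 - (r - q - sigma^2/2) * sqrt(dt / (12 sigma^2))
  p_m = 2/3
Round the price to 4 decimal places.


dt = T/N = 0.500000; dx = sigma*sqrt(3*dt) = 0.391918
u = exp(dx) = 1.479817; d = 1/u = 0.675759
p_u = 0.158247, p_m = 0.666667, p_d = 0.175087
Discount per step: exp(-r*dt) = 0.970931
Stock lattice S(k, j) with j the centered position index:
  k=0: S(0,+0) = 107.1600
  k=1: S(1,-1) = 72.4144; S(1,+0) = 107.1600; S(1,+1) = 158.5772
  k=2: S(2,-2) = 48.9347; S(2,-1) = 72.4144; S(2,+0) = 107.1600; S(2,+1) = 158.5772; S(2,+2) = 234.6652
  k=3: S(3,-3) = 33.0681; S(3,-2) = 48.9347; S(3,-1) = 72.4144; S(3,+0) = 107.1600; S(3,+1) = 158.5772; S(3,+2) = 234.6652; S(3,+3) = 347.2615
Terminal payoffs V(N, j) = max(S_T - K, 0):
  V(3,-3) = 0.000000; V(3,-2) = 0.000000; V(3,-1) = 0.000000; V(3,+0) = 0.000000; V(3,+1) = 50.957178; V(3,+2) = 127.045187; V(3,+3) = 239.641508
Backward induction: V(k, j) = exp(-r*dt) * [p_u * V(k+1, j+1) + p_m * V(k+1, j) + p_d * V(k+1, j-1)]
  V(2,-2) = exp(-r*dt) * [p_u*0.000000 + p_m*0.000000 + p_d*0.000000] = 0.000000
  V(2,-1) = exp(-r*dt) * [p_u*0.000000 + p_m*0.000000 + p_d*0.000000] = 0.000000
  V(2,+0) = exp(-r*dt) * [p_u*50.957178 + p_m*0.000000 + p_d*0.000000] = 7.829390
  V(2,+1) = exp(-r*dt) * [p_u*127.045187 + p_m*50.957178 + p_d*0.000000] = 52.503975
  V(2,+2) = exp(-r*dt) * [p_u*239.641508 + p_m*127.045187 + p_d*50.957178] = 127.717375
  V(1,-1) = exp(-r*dt) * [p_u*7.829390 + p_m*0.000000 + p_d*0.000000] = 1.202958
  V(1,+0) = exp(-r*dt) * [p_u*52.503975 + p_m*7.829390 + p_d*0.000000] = 13.134914
  V(1,+1) = exp(-r*dt) * [p_u*127.717375 + p_m*52.503975 + p_d*7.829390] = 54.939450
  V(0,+0) = exp(-r*dt) * [p_u*54.939450 + p_m*13.134914 + p_d*1.202958] = 17.147814

Answer: Price = V(0,0) = 17.1478


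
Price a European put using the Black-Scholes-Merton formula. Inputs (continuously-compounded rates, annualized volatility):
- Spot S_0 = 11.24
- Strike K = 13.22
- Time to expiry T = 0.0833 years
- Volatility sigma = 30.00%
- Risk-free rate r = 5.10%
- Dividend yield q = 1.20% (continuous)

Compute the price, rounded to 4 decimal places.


d1 = (ln(S/K) + (r - q + 0.5*sigma^2) * T) / (sigma * sqrt(T)) = -1.79308655
d2 = d1 - sigma * sqrt(T) = -1.87967177
exp(-rT) = 0.99576071; exp(-qT) = 0.99900090
P = K * exp(-rT) * N(-d2) - S_0 * exp(-qT) * N(-d1)
N(-d1) = 0.96352046; N(-d2) = 0.96992359
P = 13.2200 * 0.99576071 * 0.96992359 - 11.2400 * 0.99900090 * 0.96352046 = 1.9489

Answer: Price = 1.9489


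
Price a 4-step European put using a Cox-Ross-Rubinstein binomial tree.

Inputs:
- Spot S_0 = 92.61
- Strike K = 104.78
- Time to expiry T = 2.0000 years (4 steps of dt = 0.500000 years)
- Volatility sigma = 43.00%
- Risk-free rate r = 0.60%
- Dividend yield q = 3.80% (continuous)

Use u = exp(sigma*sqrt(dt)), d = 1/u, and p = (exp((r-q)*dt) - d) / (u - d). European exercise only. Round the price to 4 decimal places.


Answer: Price = V(0,0) = 32.7434

Derivation:
dt = T/N = 0.500000
u = exp(sigma*sqrt(dt)) = 1.355345; d = 1/u = 0.737820
p = (exp((r-q)*dt) - d) / (u - d) = 0.398863
Discount per step: exp(-r*dt) = 0.997004
Stock lattice S(k, i) with i counting down-moves:
  k=0: S(0,0) = 92.6100
  k=1: S(1,0) = 125.5185; S(1,1) = 68.3295
  k=2: S(2,0) = 170.1208; S(2,1) = 92.6100; S(2,2) = 50.4148
  k=3: S(3,0) = 230.5724; S(3,1) = 125.5185; S(3,2) = 68.3295; S(3,3) = 37.1970
  k=4: S(4,0) = 312.5051; S(4,1) = 170.1208; S(4,2) = 92.6100; S(4,3) = 50.4148; S(4,4) = 27.4447
Terminal payoffs V(N, i) = max(K - S_T, 0):
  V(4,0) = 0.000000; V(4,1) = 0.000000; V(4,2) = 12.170000; V(4,3) = 54.365174; V(4,4) = 77.335289
Backward induction: V(k, i) = exp(-r*dt) * [p * V(k+1, i) + (1-p) * V(k+1, i+1)].
  V(3,0) = exp(-r*dt) * [p*0.000000 + (1-p)*0.000000] = 0.000000
  V(3,1) = exp(-r*dt) * [p*0.000000 + (1-p)*12.170000] = 7.293928
  V(3,2) = exp(-r*dt) * [p*12.170000 + (1-p)*54.365174] = 37.422661
  V(3,3) = exp(-r*dt) * [p*54.365174 + (1-p)*77.335289] = 67.969156
  V(2,0) = exp(-r*dt) * [p*0.000000 + (1-p)*7.293928] = 4.371519
  V(2,1) = exp(-r*dt) * [p*7.293928 + (1-p)*37.422661] = 25.329335
  V(2,2) = exp(-r*dt) * [p*37.422661 + (1-p)*67.969156] = 55.618197
  V(1,0) = exp(-r*dt) * [p*4.371519 + (1-p)*25.329335] = 16.919212
  V(1,1) = exp(-r*dt) * [p*25.329335 + (1-p)*55.618197] = 43.406687
  V(0,0) = exp(-r*dt) * [p*16.919212 + (1-p)*43.406687] = 32.743447


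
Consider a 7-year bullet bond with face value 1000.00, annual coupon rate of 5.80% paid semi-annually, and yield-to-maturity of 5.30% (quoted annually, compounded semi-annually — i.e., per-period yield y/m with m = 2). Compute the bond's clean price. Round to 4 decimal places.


Answer: Price = 1028.9259

Derivation:
Coupon per period c = face * coupon_rate / m = 29.000000
Periods per year m = 2; per-period yield y/m = 0.026500
Number of cashflows N = 14
Cashflows (t years, CF_t, discount factor 1/(1+y/m)^(m*t), PV):
  t = 0.5000: CF_t = 29.000000, DF = 0.974184, PV = 28.251340
  t = 1.0000: CF_t = 29.000000, DF = 0.949035, PV = 27.522006
  t = 1.5000: CF_t = 29.000000, DF = 0.924535, PV = 26.811502
  t = 2.0000: CF_t = 29.000000, DF = 0.900667, PV = 26.119339
  t = 2.5000: CF_t = 29.000000, DF = 0.877415, PV = 25.445045
  t = 3.0000: CF_t = 29.000000, DF = 0.854764, PV = 24.788159
  t = 3.5000: CF_t = 29.000000, DF = 0.832698, PV = 24.148231
  t = 4.0000: CF_t = 29.000000, DF = 0.811201, PV = 23.524823
  t = 4.5000: CF_t = 29.000000, DF = 0.790259, PV = 22.917509
  t = 5.0000: CF_t = 29.000000, DF = 0.769858, PV = 22.325874
  t = 5.5000: CF_t = 29.000000, DF = 0.749983, PV = 21.749512
  t = 6.0000: CF_t = 29.000000, DF = 0.730622, PV = 21.188029
  t = 6.5000: CF_t = 29.000000, DF = 0.711760, PV = 20.641041
  t = 7.0000: CF_t = 1029.000000, DF = 0.693385, PV = 713.493503
Price P = sum_t PV_t = 1028.925912


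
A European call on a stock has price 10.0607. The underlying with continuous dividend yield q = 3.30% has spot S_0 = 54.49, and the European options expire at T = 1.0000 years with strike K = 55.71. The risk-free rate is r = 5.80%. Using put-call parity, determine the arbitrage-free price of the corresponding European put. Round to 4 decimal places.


Put-call parity: C - P = S_0 * exp(-qT) - K * exp(-rT).
S_0 * exp(-qT) = 54.4900 * 0.96753856 = 52.72117611
K * exp(-rT) = 55.7100 * 0.94364995 = 52.57073857
P = C - S*exp(-qT) + K*exp(-rT)
P = 10.0607 - 52.72117611 + 52.57073857 = 9.9103

Answer: Put price = 9.9103


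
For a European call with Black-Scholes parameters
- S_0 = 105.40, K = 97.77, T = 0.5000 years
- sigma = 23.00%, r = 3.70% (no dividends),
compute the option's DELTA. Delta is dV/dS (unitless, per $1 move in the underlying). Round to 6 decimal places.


d1 = 0.6571165120; d2 = 0.4944819524
phi(d1) = 0.3214736853; exp(-qT) = 1.0000000000; exp(-rT) = 0.9816700746
N(d1) = 0.7444469988
Delta = exp(-qT) * N(d1) = 1.0000000000 * 0.7444469988 = 0.744447

Answer: Delta = 0.744447
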